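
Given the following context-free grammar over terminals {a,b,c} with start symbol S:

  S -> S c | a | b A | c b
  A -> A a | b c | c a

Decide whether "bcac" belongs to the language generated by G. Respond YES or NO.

Convert to CNF:
  S -> S T2 | T1 A | T2 T1 | a
  A -> A T0 | T1 T2 | T2 T0
  T0 -> a
  T1 -> b
  T2 -> c

CYK table (by increasing span):
  cell(0,0) b: {T1}  orig:{}
  cell(1,1) c: {T2}  orig:{}
  cell(2,2) a: {S,T0}  orig:{S}
  cell(3,3) c: {T2}  orig:{}
  cell(0,1) bc: {A}
  cell(1,2) ca: {A}
  cell(2,3) ac: {S}
  cell(0,2) bca: {A,S}
  cell(1,3) cac: ∅
  cell(0,3) bcac: {S}

S ∈ T[0,3] ⇒ YES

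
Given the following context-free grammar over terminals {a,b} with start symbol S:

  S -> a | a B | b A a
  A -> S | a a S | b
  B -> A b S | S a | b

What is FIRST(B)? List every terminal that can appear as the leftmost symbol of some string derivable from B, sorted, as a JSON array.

FIRST iteration:
round 1:
  A via A→a a S: +{a}
  A via A→b: +{b}
  B via B→A b S: +{a,b}
  S via S→a: +{a}
  S via S→b A a: +{b}
  FIRST[S]={a,b}  FIRST[A]={a,b}  FIRST[B]={a,b}
round 2: (no change)
  FIRST[S]={a,b}  FIRST[A]={a,b}  FIRST[B]={a,b}

FIRST(B) = ["a", "b"]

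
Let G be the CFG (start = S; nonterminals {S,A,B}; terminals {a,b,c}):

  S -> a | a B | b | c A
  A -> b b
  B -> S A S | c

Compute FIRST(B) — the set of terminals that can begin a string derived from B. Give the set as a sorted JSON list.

FIRST sets, iterate to fixpoint:
iter 1:
  A via A→b b: +{b}
  B via B→c: +{c}
  S via S→a: +{a}
  S via S→b: +{b}
  S via S→c A: +{c}
  FIRST[S]={a,b,c}  FIRST[A]={b}  FIRST[B]={c}
iter 2:
  B via B→S A S: +{a,b}
  FIRST[S]={a,b,c}  FIRST[A]={b}  FIRST[B]={a,b,c}
iter 3: done
  FIRST[S]={a,b,c}  FIRST[A]={b}  FIRST[B]={a,b,c}

FIRST(B) = ["a", "b", "c"]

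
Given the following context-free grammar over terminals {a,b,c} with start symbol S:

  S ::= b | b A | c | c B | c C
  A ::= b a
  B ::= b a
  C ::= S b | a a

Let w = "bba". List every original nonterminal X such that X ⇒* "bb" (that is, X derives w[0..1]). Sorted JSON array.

CNF form of G:
  S -> T0 A | T2 B | T2 C | b | c
  A -> T0 T1
  B -> T0 T1
  C -> S T0 | T1 T1
  T0 -> b
  T1 -> a
  T2 -> c

CYK table (by increasing span), restricted to cells inside w[0..1]:
  T[0,0] 'b' = {S,T0}  orig:{S}
  T[1,1] 'b' = {S,T0}  orig:{S}
  T[0,1] 'bb' = {C}

Original NTs in T[0,1] deriving "bb": ["C"]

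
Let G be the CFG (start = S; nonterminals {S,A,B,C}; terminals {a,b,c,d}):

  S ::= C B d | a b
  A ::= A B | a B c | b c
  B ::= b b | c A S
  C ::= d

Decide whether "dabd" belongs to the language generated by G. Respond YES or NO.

CNF form of G:
  S -> C X6 | T0 T2
  A -> A B | T0 X4 | T2 T1
  B -> T1 X5 | T2 T2
  C -> d
  T0 -> a
  T1 -> c
  T2 -> b
  T3 -> d
  X4 -> B T1
  X5 -> A S
  X6 -> B T3

CYK table (by increasing span):
  [0..0]={C,T3}  "d"  orig:{C}
  [1..1]={T0}  "a"  orig:{}
  [2..2]={T2}  "b"  orig:{}
  [3..3]={C,T3}  "d"  orig:{C}
  [0..1]=∅  "da"
  [1..2]={S}  "ab"
  [2..3]=∅  "bd"
  [0..2]=∅  "dab"
  [1..3]=∅  "abd"
  [0..3]=∅  "dabd"

S ∉ T[0,3] ⇒ NO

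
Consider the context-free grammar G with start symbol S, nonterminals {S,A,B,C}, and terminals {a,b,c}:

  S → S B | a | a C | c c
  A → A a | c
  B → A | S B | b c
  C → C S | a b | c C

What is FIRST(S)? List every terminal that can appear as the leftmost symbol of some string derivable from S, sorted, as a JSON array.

Compute FIRST by fixpoint:
[1]
  A via A→c: +{c}
  B via B→A: +{c}
  B via B→b c: +{b}
  C via C→a b: +{a}
  C via C→c C: +{c}
  S via S→a: +{a}
  S via S→c c: +{c}
  FIRST[S]={a,c}  FIRST[A]={c}  FIRST[B]={b,c}  FIRST[C]={a,c}
[2]
  B via B→S B: +{a}
  FIRST[S]={a,c}  FIRST[A]={c}  FIRST[B]={a,b,c}  FIRST[C]={a,c}
[3] — fixpoint
  FIRST[S]={a,c}  FIRST[A]={c}  FIRST[B]={a,b,c}  FIRST[C]={a,c}

FIRST(S) = ["a", "c"]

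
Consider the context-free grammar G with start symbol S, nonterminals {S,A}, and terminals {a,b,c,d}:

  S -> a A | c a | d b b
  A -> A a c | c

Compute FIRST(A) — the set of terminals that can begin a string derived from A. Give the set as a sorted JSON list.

Compute FIRST by fixpoint:
[1]
  A via A→c: +{c}
  S via S→a A: +{a}
  S via S→c a: +{c}
  S via S→d b b: +{d}
  S: {a,c,d}  A: {c}
[2] (no change)
  S: {a,c,d}  A: {c}

FIRST(A) = ["c"]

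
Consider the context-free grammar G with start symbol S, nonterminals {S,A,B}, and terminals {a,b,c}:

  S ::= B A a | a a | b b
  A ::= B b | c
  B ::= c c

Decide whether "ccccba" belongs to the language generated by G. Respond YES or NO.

Convert to CNF:
  S -> B X3 | T0 T0 | T2 T2
  A -> B T0 | c
  B -> T1 T1
  T0 -> b
  T1 -> c
  T2 -> a
  X3 -> A T2

Fill CYK table bottom-up:
  [0..0]={A,T1}  "c"  orig:{A}
  [1..1]={A,T1}  "c"  orig:{A}
  [2..2]={A,T1}  "c"  orig:{A}
  [3..3]={A,T1}  "c"  orig:{A}
  [4..4]={T0}  "b"  orig:{}
  [5..5]={T2}  "a"  orig:{}
  [0..1]={B}  "cc"
  [1..2]={B}  "cc"
  [2..3]={B}  "cc"
  [3..4]=∅  "cb"
  [4..5]=∅  "ba"
  [0..2]=∅  "ccc"
  [1..3]=∅  "ccc"
  [2..4]={A}  "ccb"
  [3..5]=∅  "cba"
  [0..3]=∅  "cccc"
  [1..4]=∅  "cccb"
  [2..5]={X3}  "ccba"  orig:{}
  [0..4]=∅  "ccccb"
  [1..5]=∅  "cccba"
  [0..5]={S}  "ccccba"

S ∈ T[0,5] ⇒ YES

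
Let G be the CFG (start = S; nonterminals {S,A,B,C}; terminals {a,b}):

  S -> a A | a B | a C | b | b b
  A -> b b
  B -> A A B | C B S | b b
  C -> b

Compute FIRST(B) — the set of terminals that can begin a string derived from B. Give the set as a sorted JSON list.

FIRST sets, iterate to fixpoint:
pass 1:
  A via A→b b: +{b}
  B via B→A A B: +{b}
  C via C→b: +{b}
  S via S→a A: +{a}
  S via S→b: +{b}
  S: {a,b}  A: {b}  B: {b}  C: {b}
pass 2: (no change)
  S: {a,b}  A: {b}  B: {b}  C: {b}

FIRST(B) = ["b"]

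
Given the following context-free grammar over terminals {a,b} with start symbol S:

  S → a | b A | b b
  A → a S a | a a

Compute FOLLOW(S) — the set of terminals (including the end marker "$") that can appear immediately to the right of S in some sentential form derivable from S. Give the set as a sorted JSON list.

Compute FIRST by fixpoint:
[1]
  A via A→a S a: +{a}
  S via S→a: +{a}
  S via S→b A: +{b}
  FIRST(S)={a,b}  FIRST(A)={a}
[2] done
  FIRST(S)={a,b}  FIRST(A)={a}

FOLLOW iteration:
FOLLOW(S) := {$}
pass 1:
  A→a S a: FOLLOW(S) ⊇ FIRST(a) = {a}; new: +{a}
  S→b A: FOLLOW(A) ⊇ FOLLOW(S) ⊇ {$,a}; new: +{$,a}
  FOLLOW[S]={$,a}  FOLLOW[A]={$,a}
pass 2: (stable)
  FOLLOW[S]={$,a}  FOLLOW[A]={$,a}

FOLLOW(S) = ["$", "a"]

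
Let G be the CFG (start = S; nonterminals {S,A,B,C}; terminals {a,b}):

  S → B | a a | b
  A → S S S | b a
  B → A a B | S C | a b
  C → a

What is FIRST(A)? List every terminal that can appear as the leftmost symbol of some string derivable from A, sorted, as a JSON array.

FIRST sets, iterate to fixpoint:
round 1:
  A via A→b a: +{b}
  B via B→A a B: +{b}
  B via B→a b: +{a}
  C via C→a: +{a}
  S via S→B: +{a,b}
  FIRST(S)={a,b}  FIRST(A)={b}  FIRST(B)={a,b}  FIRST(C)={a}
round 2:
  A via A→S S S: +{a}
  FIRST(S)={a,b}  FIRST(A)={a,b}  FIRST(B)={a,b}  FIRST(C)={a}
round 3: (stable)
  FIRST(S)={a,b}  FIRST(A)={a,b}  FIRST(B)={a,b}  FIRST(C)={a}

FIRST(A) = ["a", "b"]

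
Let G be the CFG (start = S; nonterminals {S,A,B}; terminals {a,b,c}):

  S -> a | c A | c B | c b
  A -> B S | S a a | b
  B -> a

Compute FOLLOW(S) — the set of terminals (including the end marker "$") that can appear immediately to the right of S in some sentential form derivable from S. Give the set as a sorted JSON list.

FIRST sets, iterate to fixpoint:
iter 1:
  A via A→b: +{b}
  B via B→a: +{a}
  S via S→a: +{a}
  S via S→c A: +{c}
  S: {a,c}  A: {b}  B: {a}
iter 2:
  A via A→B S: +{a}
  A via A→S a a: +{c}
  S: {a,c}  A: {a,b,c}  B: {a}
iter 3: done
  S: {a,c}  A: {a,b,c}  B: {a}

FOLLOW sets:
seed FOLLOW(S) with $
pass 1:
  A→B S: FOLLOW(B) ⊇ FIRST(S) = {a,c}; new: +{a,c}
  A→S a a: FOLLOW(S) ⊇ FIRST(a) = {a}; new: +{a}
  S→c A: FOLLOW(A) ⊇ FOLLOW(S) ⊇ {$,a}; new: +{$,a}
  S→c B: FOLLOW(B) ⊇ FOLLOW(S) ⊇ {$,a}; new: +{$}
  S: {$,a}  A: {$,a}  B: {$,a,c}
pass 2: (stable)
  S: {$,a}  A: {$,a}  B: {$,a,c}

FOLLOW(S) = ["$", "a"]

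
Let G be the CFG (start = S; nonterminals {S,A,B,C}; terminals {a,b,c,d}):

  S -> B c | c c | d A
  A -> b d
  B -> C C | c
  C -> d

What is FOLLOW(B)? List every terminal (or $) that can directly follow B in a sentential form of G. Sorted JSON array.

FIRST sets, iterate to fixpoint:
[1]
  A via A→b d: +{b}
  B via B→c: +{c}
  C via C→d: +{d}
  S via S→B c: +{c}
  S via S→d A: +{d}
  S: {c,d}  A: {b}  B: {c}  C: {d}
[2]
  B via B→C C: +{d}
  S: {c,d}  A: {b}  B: {c,d}  C: {d}
[3] (no change)
  S: {c,d}  A: {b}  B: {c,d}  C: {d}

FOLLOW iteration:
initialize: $ ∈ FOLLOW(S)
pass 1:
  B→C C: FOLLOW(C) ⊇ FIRST(C) = {d}; new: +{d}
  S→B c: FOLLOW(B) ⊇ FIRST(c) = {c}; new: +{c}
  S→d A: FOLLOW(A) ⊇ FOLLOW(S) ⊇ {$}; new: +{$}
  FOLLOW(S)={$}  FOLLOW(A)={$}  FOLLOW(B)={c}  FOLLOW(C)={d}
pass 2:
  B→C C: FOLLOW(C) ⊇ FOLLOW(B) ⊇ {c}; new: +{c}
  FOLLOW(S)={$}  FOLLOW(A)={$}  FOLLOW(B)={c}  FOLLOW(C)={c,d}
pass 3: (stable)
  FOLLOW(S)={$}  FOLLOW(A)={$}  FOLLOW(B)={c}  FOLLOW(C)={c,d}

FOLLOW(B) = ["c"]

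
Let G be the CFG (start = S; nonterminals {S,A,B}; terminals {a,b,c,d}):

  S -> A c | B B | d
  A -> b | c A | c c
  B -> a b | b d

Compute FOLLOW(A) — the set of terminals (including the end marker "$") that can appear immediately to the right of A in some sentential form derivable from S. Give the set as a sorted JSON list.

FIRST sets, iterate to fixpoint:
pass 1:
  A via A→b: +{b}
  A via A→c A: +{c}
  B via B→a b: +{a}
  B via B→b d: +{b}
  S via S→A c: +{b,c}
  S via S→B B: +{a}
  S via S→d: +{d}
  S: {a,b,c,d}  A: {b,c}  B: {a,b}
pass 2: done
  S: {a,b,c,d}  A: {b,c}  B: {a,b}

FOLLOW sets:
FOLLOW(S) := {$}
[1]
  S→A c: FOLLOW(A) ⊇ FIRST(c) = {c}; new: +{c}
  S→B B: FOLLOW(B) ⊇ FIRST(B) = {a,b}; new: +{a,b}
  S→B B: FOLLOW(B) ⊇ FOLLOW(S) ⊇ {$}; new: +{$}
  FOLLOW[S]={$}  FOLLOW[A]={c}  FOLLOW[B]={$,a,b}
[2] (no change)
  FOLLOW[S]={$}  FOLLOW[A]={c}  FOLLOW[B]={$,a,b}

FOLLOW(A) = ["c"]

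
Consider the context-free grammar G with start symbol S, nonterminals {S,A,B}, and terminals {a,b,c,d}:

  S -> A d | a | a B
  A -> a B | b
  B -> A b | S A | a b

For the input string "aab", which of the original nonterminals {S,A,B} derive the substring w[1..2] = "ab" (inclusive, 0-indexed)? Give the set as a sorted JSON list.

Convert to CNF:
  S -> A T2 | T0 B | a
  A -> T0 B | b
  B -> A T1 | S A | T0 T1
  T0 -> a
  T1 -> b
  T2 -> d

CYK fill (cells [i..j] with 1 ≤ i ≤ j ≤ 2 only):
  [1..1]={S,T0}  "a"  orig:{S}
  [2..2]={A,T1}  "b"  orig:{A}
  [1..2]={B}  "ab"

Original NTs in T[1,2] deriving "ab": ["B"]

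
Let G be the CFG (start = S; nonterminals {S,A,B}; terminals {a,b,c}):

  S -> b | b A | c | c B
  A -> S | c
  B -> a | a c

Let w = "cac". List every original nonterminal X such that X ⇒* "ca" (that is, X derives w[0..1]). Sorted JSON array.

CNF form of G:
  S -> T0 A | T1 B | b | c
  A -> T0 A | T1 B | b | c
  B -> T2 T1 | a
  T0 -> b
  T1 -> c
  T2 -> a

Fill CYK table bottom-up, restricted to cells inside w[0..1]:
  cell(0,0) c: {A,S,T1}  orig:{A,S}
  cell(1,1) a: {B,T2}  orig:{B}
  cell(0,1) ca: {A,S}

Original NTs in T[0,1] deriving "ca": ["A", "S"]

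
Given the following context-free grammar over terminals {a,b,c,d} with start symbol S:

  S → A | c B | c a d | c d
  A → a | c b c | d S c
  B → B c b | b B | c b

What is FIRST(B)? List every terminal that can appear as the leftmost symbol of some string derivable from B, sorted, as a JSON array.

FIRST sets, iterate to fixpoint:
round 1:
  A via A→a: +{a}
  A via A→c b c: +{c}
  A via A→d S c: +{d}
  B via B→b B: +{b}
  B via B→c b: +{c}
  S via S→A: +{a,c,d}
  FIRST(S)={a,c,d}  FIRST(A)={a,c,d}  FIRST(B)={b,c}
round 2: done
  FIRST(S)={a,c,d}  FIRST(A)={a,c,d}  FIRST(B)={b,c}

FIRST(B) = ["b", "c"]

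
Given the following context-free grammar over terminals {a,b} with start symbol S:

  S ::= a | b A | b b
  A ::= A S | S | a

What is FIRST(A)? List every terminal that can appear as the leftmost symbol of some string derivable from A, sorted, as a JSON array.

FIRST iteration:
[1]
  A via A→a: +{a}
  S via S→a: +{a}
  S via S→b A: +{b}
  FIRST[S]={a,b}  FIRST[A]={a}
[2]
  A via A→S: +{b}
  FIRST[S]={a,b}  FIRST[A]={a,b}
[3] (no change)
  FIRST[S]={a,b}  FIRST[A]={a,b}

FIRST(A) = ["a", "b"]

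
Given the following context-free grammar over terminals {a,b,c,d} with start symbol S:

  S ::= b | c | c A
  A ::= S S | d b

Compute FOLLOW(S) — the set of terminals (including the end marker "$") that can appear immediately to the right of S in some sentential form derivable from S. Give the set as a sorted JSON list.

Compute FIRST by fixpoint:
round 1:
  A via A→d b: +{d}
  S via S→b: +{b}
  S via S→c: +{c}
  FIRST(S)={b,c}  FIRST(A)={d}
round 2:
  A via A→S S: +{b,c}
  FIRST(S)={b,c}  FIRST(A)={b,c,d}
round 3: done
  FIRST(S)={b,c}  FIRST(A)={b,c,d}

FOLLOW sets:
seed FOLLOW(S) with $
round 1:
  A→S S: FOLLOW(S) ⊇ FIRST(S) = {b,c}; new: +{b,c}
  S→c A: FOLLOW(A) ⊇ FOLLOW(S) ⊇ {$,b,c}; new: +{$,b,c}
  FOLLOW(S)={$,b,c}  FOLLOW(A)={$,b,c}
round 2: done
  FOLLOW(S)={$,b,c}  FOLLOW(A)={$,b,c}

FOLLOW(S) = ["$", "b", "c"]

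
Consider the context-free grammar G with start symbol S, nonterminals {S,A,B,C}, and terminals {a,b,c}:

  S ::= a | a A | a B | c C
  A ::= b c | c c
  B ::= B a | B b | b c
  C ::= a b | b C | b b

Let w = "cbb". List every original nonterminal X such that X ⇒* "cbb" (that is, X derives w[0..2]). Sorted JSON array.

CNF form of G:
  S -> T1 C | T2 A | T2 B | a
  A -> T0 T1 | T1 T1
  B -> B T0 | B T2 | T0 T1
  C -> T0 C | T0 T0 | T2 T0
  T0 -> b
  T1 -> c
  T2 -> a

CYK table (by increasing span) — only the sub-triangle for w[0..2]:
  cell(0,0) c: {T1}  orig:{}
  cell(1,1) b: {T0}  orig:{}
  cell(2,2) b: {T0}  orig:{}
  cell(0,1) cb: ∅
  cell(1,2) bb: {C}
  cell(0,2) cbb: {S}

Original NTs in T[0,2] deriving "cbb": ["S"]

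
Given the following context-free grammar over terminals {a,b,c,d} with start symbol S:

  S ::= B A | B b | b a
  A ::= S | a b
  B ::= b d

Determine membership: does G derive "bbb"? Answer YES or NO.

Convert to CNF:
  S -> B A | B T0 | T0 T1
  A -> B A | B T0 | T0 T1 | T1 T0
  B -> T0 T2
  T0 -> b
  T1 -> a
  T2 -> d

CYK table (by increasing span):
  cell(0,0) b: {T0}  orig:{}
  cell(1,1) b: {T0}  orig:{}
  cell(2,2) b: {T0}  orig:{}
  cell(0,1) bb: ∅
  cell(1,2) bb: ∅
  cell(0,2) bbb: ∅

S ∉ T[0,2] ⇒ NO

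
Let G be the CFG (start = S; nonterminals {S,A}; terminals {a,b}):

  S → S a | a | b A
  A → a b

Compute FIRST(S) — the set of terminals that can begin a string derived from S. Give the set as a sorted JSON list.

Compute FIRST by fixpoint:
pass 1:
  A via A→a b: +{a}
  S via S→a: +{a}
  S via S→b A: +{b}
  FIRST[S]={a,b}  FIRST[A]={a}
pass 2: (no change)
  FIRST[S]={a,b}  FIRST[A]={a}

FIRST(S) = ["a", "b"]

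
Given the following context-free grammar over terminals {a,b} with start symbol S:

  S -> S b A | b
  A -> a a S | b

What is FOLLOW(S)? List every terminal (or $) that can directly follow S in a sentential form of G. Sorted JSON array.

Compute FIRST by fixpoint:
iter 1:
  A via A→a a S: +{a}
  A via A→b: +{b}
  S via S→b: +{b}
  FIRST(S)={b}  FIRST(A)={a,b}
iter 2: (stable)
  FIRST(S)={b}  FIRST(A)={a,b}

FOLLOW sets:
initialize: $ ∈ FOLLOW(S)
round 1:
  S→S b A: FOLLOW(S) ⊇ FIRST(b) = {b}; new: +{b}
  S→S b A: FOLLOW(A) ⊇ FOLLOW(S) ⊇ {$,b}; new: +{$,b}
  FOLLOW(S)={$,b}  FOLLOW(A)={$,b}
round 2: done
  FOLLOW(S)={$,b}  FOLLOW(A)={$,b}

FOLLOW(S) = ["$", "b"]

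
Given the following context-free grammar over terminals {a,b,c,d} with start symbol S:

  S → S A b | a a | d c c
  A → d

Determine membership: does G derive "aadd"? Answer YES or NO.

Convert to CNF:
  S -> S X4 | T1 T1 | T2 X5
  A -> d
  T0 -> b
  T1 -> a
  T2 -> d
  T3 -> c
  X4 -> A T0
  X5 -> T3 T3

Fill CYK table bottom-up:
  [0..0]={T1}  "a"  orig:{}
  [1..1]={T1}  "a"  orig:{}
  [2..2]={A,T2}  "d"  orig:{A}
  [3..3]={A,T2}  "d"  orig:{A}
  [0..1]={S}  "aa"
  [1..2]=∅  "ad"
  [2..3]=∅  "dd"
  [0..2]=∅  "aad"
  [1..3]=∅  "add"
  [0..3]=∅  "aadd"

S ∉ T[0,3] ⇒ NO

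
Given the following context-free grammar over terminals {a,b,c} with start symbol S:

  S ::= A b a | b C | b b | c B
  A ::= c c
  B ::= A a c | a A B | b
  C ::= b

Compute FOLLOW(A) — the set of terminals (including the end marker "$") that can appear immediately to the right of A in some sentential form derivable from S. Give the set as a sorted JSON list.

Compute FIRST by fixpoint:
round 1:
  A via A→c c: +{c}
  B via B→A a c: +{c}
  B via B→a A B: +{a}
  B via B→b: +{b}
  C via C→b: +{b}
  S via S→A b a: +{c}
  S via S→b C: +{b}
  S: {b,c}  A: {c}  B: {a,b,c}  C: {b}
round 2: done
  S: {b,c}  A: {c}  B: {a,b,c}  C: {b}

FOLLOW sets:
FOLLOW(S) := {$}
round 1:
  B→A a c: FOLLOW(A) ⊇ FIRST(a) = {a}; new: +{a}
  B→a A B: FOLLOW(A) ⊇ FIRST(B) = {a,b,c}; new: +{b,c}
  S→b C: FOLLOW(C) ⊇ FOLLOW(S) ⊇ {$}; new: +{$}
  S→c B: FOLLOW(B) ⊇ FOLLOW(S) ⊇ {$}; new: +{$}
  FOLLOW[S]={$}  FOLLOW[A]={a,b,c}  FOLLOW[B]={$}  FOLLOW[C]={$}
round 2: done
  FOLLOW[S]={$}  FOLLOW[A]={a,b,c}  FOLLOW[B]={$}  FOLLOW[C]={$}

FOLLOW(A) = ["a", "b", "c"]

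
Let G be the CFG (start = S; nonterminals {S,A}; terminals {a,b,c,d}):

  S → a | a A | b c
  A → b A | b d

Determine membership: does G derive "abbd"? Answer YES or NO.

CNF form of G:
  S -> T0 T3 | T2 A | a
  A -> T0 A | T0 T1
  T0 -> b
  T1 -> d
  T2 -> a
  T3 -> c

CYK table (by increasing span):
  cell(0,0) a: {S,T2}  orig:{S}
  cell(1,1) b: {T0}  orig:{}
  cell(2,2) b: {T0}  orig:{}
  cell(3,3) d: {T1}  orig:{}
  cell(0,1) ab: ∅
  cell(1,2) bb: ∅
  cell(2,3) bd: {A}
  cell(0,2) abb: ∅
  cell(1,3) bbd: {A}
  cell(0,3) abbd: {S}

S ∈ T[0,3] ⇒ YES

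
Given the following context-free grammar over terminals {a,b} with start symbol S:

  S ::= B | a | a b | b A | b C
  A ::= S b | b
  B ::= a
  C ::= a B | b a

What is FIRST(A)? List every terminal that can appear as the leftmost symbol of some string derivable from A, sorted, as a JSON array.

Compute FIRST by fixpoint:
pass 1:
  A via A→b: +{b}
  B via B→a: +{a}
  C via C→a B: +{a}
  C via C→b a: +{b}
  S via S→B: +{a}
  S via S→b A: +{b}
  FIRST(S)={a,b}  FIRST(A)={b}  FIRST(B)={a}  FIRST(C)={a,b}
pass 2:
  A via A→S b: +{a}
  FIRST(S)={a,b}  FIRST(A)={a,b}  FIRST(B)={a}  FIRST(C)={a,b}
pass 3: done
  FIRST(S)={a,b}  FIRST(A)={a,b}  FIRST(B)={a}  FIRST(C)={a,b}

FIRST(A) = ["a", "b"]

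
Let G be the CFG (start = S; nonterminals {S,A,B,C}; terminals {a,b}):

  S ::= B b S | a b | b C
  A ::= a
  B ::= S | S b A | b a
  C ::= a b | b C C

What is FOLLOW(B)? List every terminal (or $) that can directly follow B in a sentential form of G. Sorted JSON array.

FIRST sets, iterate to fixpoint:
round 1:
  A via A→a: +{a}
  B via B→b a: +{b}
  C via C→a b: +{a}
  C via C→b C C: +{b}
  S via S→B b S: +{b}
  S via S→a b: +{a}
  FIRST[S]={a,b}  FIRST[A]={a}  FIRST[B]={b}  FIRST[C]={a,b}
round 2:
  B via B→S: +{a}
  FIRST[S]={a,b}  FIRST[A]={a}  FIRST[B]={a,b}  FIRST[C]={a,b}
round 3: done
  FIRST[S]={a,b}  FIRST[A]={a}  FIRST[B]={a,b}  FIRST[C]={a,b}

Compute FOLLOW by fixpoint:
initialize: $ ∈ FOLLOW(S)
round 1:
  B→S b A: FOLLOW(S) ⊇ FIRST(b) = {b}; new: +{b}
  C→b C C: FOLLOW(C) ⊇ FIRST(C) = {a,b}; new: +{a,b}
  S→B b S: FOLLOW(B) ⊇ FIRST(b) = {b}; new: +{b}
  S→b C: FOLLOW(C) ⊇ FOLLOW(S) ⊇ {$,b}; new: +{$}
  FOLLOW(S)={$,b}  FOLLOW(A)={}  FOLLOW(B)={b}  FOLLOW(C)={$,a,b}
round 2:
  B→S b A: FOLLOW(A) ⊇ FOLLOW(B) ⊇ {b}; new: +{b}
  FOLLOW(S)={$,b}  FOLLOW(A)={b}  FOLLOW(B)={b}  FOLLOW(C)={$,a,b}
round 3: — fixpoint
  FOLLOW(S)={$,b}  FOLLOW(A)={b}  FOLLOW(B)={b}  FOLLOW(C)={$,a,b}

FOLLOW(B) = ["b"]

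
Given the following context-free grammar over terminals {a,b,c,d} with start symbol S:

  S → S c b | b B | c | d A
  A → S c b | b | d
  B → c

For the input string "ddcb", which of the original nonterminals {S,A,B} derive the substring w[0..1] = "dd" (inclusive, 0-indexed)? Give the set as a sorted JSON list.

Convert to CNF:
  S -> S X4 | T1 B | T2 A | c
  A -> S X3 | b | d
  B -> c
  T0 -> c
  T1 -> b
  T2 -> d
  X3 -> T0 T1
  X4 -> T0 T1

Fill CYK table bottom-up (cells [i..j] with 0 ≤ i ≤ j ≤ 1 only):
  T[0,0] 'd' = {A,T2}  orig:{A}
  T[1,1] 'd' = {A,T2}  orig:{A}
  T[0,1] 'dd' = {S}

Original NTs in T[0,1] deriving "dd": ["S"]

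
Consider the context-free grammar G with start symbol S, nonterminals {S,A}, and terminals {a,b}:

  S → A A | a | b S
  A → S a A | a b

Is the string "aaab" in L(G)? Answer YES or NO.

Convert to CNF:
  S -> A A | T1 S | a
  A -> S X2 | T0 T1
  T0 -> a
  T1 -> b
  X2 -> T0 A

CYK fill:
  cell(0,0) a: {S,T0}  orig:{S}
  cell(1,1) a: {S,T0}  orig:{S}
  cell(2,2) a: {S,T0}  orig:{S}
  cell(3,3) b: {T1}  orig:{}
  cell(0,1) aa: ∅
  cell(1,2) aa: ∅
  cell(2,3) ab: {A}
  cell(0,2) aaa: ∅
  cell(1,3) aab: {X2}  orig:{}
  cell(0,3) aaab: {A}

S ∉ T[0,3] ⇒ NO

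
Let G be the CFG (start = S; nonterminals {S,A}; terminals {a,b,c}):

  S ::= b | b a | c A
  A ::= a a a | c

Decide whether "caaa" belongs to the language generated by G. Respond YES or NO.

Convert to CNF:
  S -> T1 T0 | T2 A | b
  A -> T0 X3 | c
  T0 -> a
  T1 -> b
  T2 -> c
  X3 -> T0 T0

Fill CYK table bottom-up:
  T[0,0] 'c' = {A,T2}  orig:{A}
  T[1,1] 'a' = {T0}  orig:{}
  T[2,2] 'a' = {T0}  orig:{}
  T[3,3] 'a' = {T0}  orig:{}
  T[0,1] 'ca' = ∅
  T[1,2] 'aa' = {X3}  orig:{}
  T[2,3] 'aa' = {X3}  orig:{}
  T[0,2] 'caa' = ∅
  T[1,3] 'aaa' = {A}
  T[0,3] 'caaa' = {S}

S ∈ T[0,3] ⇒ YES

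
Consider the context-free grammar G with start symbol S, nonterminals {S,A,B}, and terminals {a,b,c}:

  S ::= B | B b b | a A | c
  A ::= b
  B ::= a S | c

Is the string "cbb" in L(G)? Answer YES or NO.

Convert to CNF:
  S -> B X2 | T0 A | T0 S | c
  A -> b
  B -> T0 S | c
  T0 -> a
  T1 -> b
  X2 -> T1 T1

CYK fill:
  [0..0]={B,S}  "c"
  [1..1]={A,T1}  "b"  orig:{A}
  [2..2]={A,T1}  "b"  orig:{A}
  [0..1]=∅  "cb"
  [1..2]={X2}  "bb"  orig:{}
  [0..2]={S}  "cbb"

S ∈ T[0,2] ⇒ YES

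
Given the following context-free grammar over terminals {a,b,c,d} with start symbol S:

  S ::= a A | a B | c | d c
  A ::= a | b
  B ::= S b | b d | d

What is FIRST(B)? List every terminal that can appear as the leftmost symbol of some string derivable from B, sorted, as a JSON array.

FIRST iteration:
[1]
  A via A→a: +{a}
  A via A→b: +{b}
  B via B→b d: +{b}
  B via B→d: +{d}
  S via S→a A: +{a}
  S via S→c: +{c}
  S via S→d c: +{d}
  FIRST[S]={a,c,d}  FIRST[A]={a,b}  FIRST[B]={b,d}
[2]
  B via B→S b: +{a,c}
  FIRST[S]={a,c,d}  FIRST[A]={a,b}  FIRST[B]={a,b,c,d}
[3] (stable)
  FIRST[S]={a,c,d}  FIRST[A]={a,b}  FIRST[B]={a,b,c,d}

FIRST(B) = ["a", "b", "c", "d"]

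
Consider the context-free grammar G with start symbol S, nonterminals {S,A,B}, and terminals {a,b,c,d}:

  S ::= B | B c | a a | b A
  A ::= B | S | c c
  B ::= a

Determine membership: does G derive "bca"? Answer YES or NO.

CNF form of G:
  S -> B T0 | T1 T1 | T2 A | a
  A -> B T0 | T0 T0 | T1 T1 | T2 A | a
  B -> a
  T0 -> c
  T1 -> a
  T2 -> b

CYK fill:
  cell(0,0) b: {T2}  orig:{}
  cell(1,1) c: {T0}  orig:{}
  cell(2,2) a: {A,B,S,T1}  orig:{A,B,S}
  cell(0,1) bc: ∅
  cell(1,2) ca: ∅
  cell(0,2) bca: ∅

S ∉ T[0,2] ⇒ NO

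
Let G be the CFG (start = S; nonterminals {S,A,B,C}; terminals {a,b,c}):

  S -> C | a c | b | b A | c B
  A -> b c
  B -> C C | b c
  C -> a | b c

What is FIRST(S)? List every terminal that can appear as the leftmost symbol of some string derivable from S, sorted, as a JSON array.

FIRST iteration:
pass 1:
  A via A→b c: +{b}
  B via B→b c: +{b}
  C via C→a: +{a}
  C via C→b c: +{b}
  S via S→C: +{a,b}
  S via S→c B: +{c}
  FIRST(S)={a,b,c}  FIRST(A)={b}  FIRST(B)={b}  FIRST(C)={a,b}
pass 2:
  B via B→C C: +{a}
  FIRST(S)={a,b,c}  FIRST(A)={b}  FIRST(B)={a,b}  FIRST(C)={a,b}
pass 3: (no change)
  FIRST(S)={a,b,c}  FIRST(A)={b}  FIRST(B)={a,b}  FIRST(C)={a,b}

FIRST(S) = ["a", "b", "c"]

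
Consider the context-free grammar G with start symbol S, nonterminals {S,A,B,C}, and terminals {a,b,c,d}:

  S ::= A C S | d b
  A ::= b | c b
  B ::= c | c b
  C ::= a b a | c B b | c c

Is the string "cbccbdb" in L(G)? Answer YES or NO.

Convert to CNF:
  S -> A X6 | T3 T1
  A -> T0 T1 | b
  B -> T0 T1 | c
  C -> T0 T0 | T0 X5 | T2 X4
  T0 -> c
  T1 -> b
  T2 -> a
  T3 -> d
  X4 -> T1 T2
  X5 -> B T1
  X6 -> C S

Fill CYK table bottom-up:
  [0..0]={B,T0}  "c"  orig:{B}
  [1..1]={A,T1}  "b"  orig:{A}
  [2..2]={B,T0}  "c"  orig:{B}
  [3..3]={B,T0}  "c"  orig:{B}
  [4..4]={A,T1}  "b"  orig:{A}
  [5..5]={T3}  "d"  orig:{}
  [6..6]={A,T1}  "b"  orig:{A}
  [0..1]={A,B,X5}  "cb"  orig:{A,B}
  [1..2]=∅  "bc"
  [2..3]={C}  "cc"
  [3..4]={A,B,X5}  "cb"  orig:{A,B}
  [4..5]=∅  "bd"
  [5..6]={S}  "db"
  [0..2]=∅  "cbc"
  [1..3]=∅  "bcc"
  [2..4]={C}  "ccb"
  [3..5]=∅  "cbd"
  [4..6]=∅  "bdb"
  [0..3]=∅  "cbcc"
  [1..4]=∅  "bccb"
  [2..5]=∅  "ccbd"
  [3..6]=∅  "cbdb"
  [0..4]=∅  "cbccb"
  [1..5]=∅  "bccbd"
  [2..6]={X6}  "ccbdb"  orig:{}
  [0..5]=∅  "cbccbd"
  [1..6]={S}  "bccbdb"
  [0..6]={S}  "cbccbdb"

S ∈ T[0,6] ⇒ YES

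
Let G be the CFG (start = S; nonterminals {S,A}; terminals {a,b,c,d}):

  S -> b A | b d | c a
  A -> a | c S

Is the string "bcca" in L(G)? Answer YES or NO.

Convert to CNF:
  S -> T0 T3 | T1 A | T1 T2
  A -> T0 S | a
  T0 -> c
  T1 -> b
  T2 -> d
  T3 -> a

Fill CYK table bottom-up:
  [0..0]={T1}  "b"  orig:{}
  [1..1]={T0}  "c"  orig:{}
  [2..2]={T0}  "c"  orig:{}
  [3..3]={A,T3}  "a"  orig:{A}
  [0..1]=∅  "bc"
  [1..2]=∅  "cc"
  [2..3]={S}  "ca"
  [0..2]=∅  "bcc"
  [1..3]={A}  "cca"
  [0..3]={S}  "bcca"

S ∈ T[0,3] ⇒ YES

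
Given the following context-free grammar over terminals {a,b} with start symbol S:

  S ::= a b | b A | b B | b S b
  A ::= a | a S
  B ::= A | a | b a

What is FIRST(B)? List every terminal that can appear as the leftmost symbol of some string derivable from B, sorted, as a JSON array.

FIRST iteration:
iter 1:
  A via A→a: +{a}
  B via B→A: +{a}
  B via B→b a: +{b}
  S via S→a b: +{a}
  S via S→b A: +{b}
  FIRST[S]={a,b}  FIRST[A]={a}  FIRST[B]={a,b}
iter 2: done
  FIRST[S]={a,b}  FIRST[A]={a}  FIRST[B]={a,b}

FIRST(B) = ["a", "b"]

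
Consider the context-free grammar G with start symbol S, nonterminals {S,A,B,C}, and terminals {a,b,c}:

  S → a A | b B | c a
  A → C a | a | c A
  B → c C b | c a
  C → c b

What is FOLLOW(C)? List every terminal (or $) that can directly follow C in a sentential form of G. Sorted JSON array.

FIRST sets, iterate to fixpoint:
[1]
  A via A→a: +{a}
  A via A→c A: +{c}
  B via B→c C b: +{c}
  C via C→c b: +{c}
  S via S→a A: +{a}
  S via S→b B: +{b}
  S via S→c a: +{c}
  FIRST(S)={a,b,c}  FIRST(A)={a,c}  FIRST(B)={c}  FIRST(C)={c}
[2] — fixpoint
  FIRST(S)={a,b,c}  FIRST(A)={a,c}  FIRST(B)={c}  FIRST(C)={c}

FOLLOW iteration:
initialize: $ ∈ FOLLOW(S)
round 1:
  A→C a: FOLLOW(C) ⊇ FIRST(a) = {a}; new: +{a}
  B→c C b: FOLLOW(C) ⊇ FIRST(b) = {b}; new: +{b}
  S→a A: FOLLOW(A) ⊇ FOLLOW(S) ⊇ {$}; new: +{$}
  S→b B: FOLLOW(B) ⊇ FOLLOW(S) ⊇ {$}; new: +{$}
  FOLLOW[S]={$}  FOLLOW[A]={$}  FOLLOW[B]={$}  FOLLOW[C]={a,b}
round 2: — fixpoint
  FOLLOW[S]={$}  FOLLOW[A]={$}  FOLLOW[B]={$}  FOLLOW[C]={a,b}

FOLLOW(C) = ["a", "b"]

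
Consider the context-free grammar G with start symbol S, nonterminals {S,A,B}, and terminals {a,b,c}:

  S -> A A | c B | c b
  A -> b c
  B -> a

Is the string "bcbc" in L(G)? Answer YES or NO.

CNF form of G:
  S -> A A | T1 B | T1 T0
  A -> T0 T1
  B -> a
  T0 -> b
  T1 -> c

CYK table (by increasing span):
  cell(0,0) b: {T0}  orig:{}
  cell(1,1) c: {T1}  orig:{}
  cell(2,2) b: {T0}  orig:{}
  cell(3,3) c: {T1}  orig:{}
  cell(0,1) bc: {A}
  cell(1,2) cb: {S}
  cell(2,3) bc: {A}
  cell(0,2) bcb: ∅
  cell(1,3) cbc: ∅
  cell(0,3) bcbc: {S}

S ∈ T[0,3] ⇒ YES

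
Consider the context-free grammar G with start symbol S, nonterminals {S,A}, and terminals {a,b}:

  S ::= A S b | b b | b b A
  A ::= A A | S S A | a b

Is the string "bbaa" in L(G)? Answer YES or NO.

CNF form of G:
  S -> A X3 | T1 T1 | T1 X4
  A -> A A | S X2 | T0 T1
  T0 -> a
  T1 -> b
  X2 -> S A
  X3 -> S T1
  X4 -> T1 A

CYK table (by increasing span):
  [0..0]={T1}  "b"  orig:{}
  [1..1]={T1}  "b"  orig:{}
  [2..2]={T0}  "a"  orig:{}
  [3..3]={T0}  "a"  orig:{}
  [0..1]={S}  "bb"
  [1..2]=∅  "ba"
  [2..3]=∅  "aa"
  [0..2]=∅  "bba"
  [1..3]=∅  "baa"
  [0..3]=∅  "bbaa"

S ∉ T[0,3] ⇒ NO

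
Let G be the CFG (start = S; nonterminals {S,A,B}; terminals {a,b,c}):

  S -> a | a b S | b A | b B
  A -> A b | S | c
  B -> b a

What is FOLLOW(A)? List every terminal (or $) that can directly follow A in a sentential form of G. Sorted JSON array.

FIRST iteration:
round 1:
  A via A→c: +{c}
  B via B→b a: +{b}
  S via S→a: +{a}
  S via S→b A: +{b}
  FIRST(S)={a,b}  FIRST(A)={c}  FIRST(B)={b}
round 2:
  A via A→S: +{a,b}
  FIRST(S)={a,b}  FIRST(A)={a,b,c}  FIRST(B)={b}
round 3: — fixpoint
  FIRST(S)={a,b}  FIRST(A)={a,b,c}  FIRST(B)={b}

FOLLOW iteration:
seed FOLLOW(S) with $
iter 1:
  A→A b: FOLLOW(A) ⊇ FIRST(b) = {b}; new: +{b}
  A→S: FOLLOW(S) ⊇ FOLLOW(A) ⊇ {b}; new: +{b}
  S→b A: FOLLOW(A) ⊇ FOLLOW(S) ⊇ {$,b}; new: +{$}
  S→b B: FOLLOW(B) ⊇ FOLLOW(S) ⊇ {$,b}; new: +{$,b}
  FOLLOW[S]={$,b}  FOLLOW[A]={$,b}  FOLLOW[B]={$,b}
iter 2: (stable)
  FOLLOW[S]={$,b}  FOLLOW[A]={$,b}  FOLLOW[B]={$,b}

FOLLOW(A) = ["$", "b"]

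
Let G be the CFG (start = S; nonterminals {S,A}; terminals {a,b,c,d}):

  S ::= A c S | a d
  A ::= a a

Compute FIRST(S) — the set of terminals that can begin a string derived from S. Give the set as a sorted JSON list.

FIRST sets, iterate to fixpoint:
iter 1:
  A via A→a a: +{a}
  S via S→A c S: +{a}
  FIRST[S]={a}  FIRST[A]={a}
iter 2: done
  FIRST[S]={a}  FIRST[A]={a}

FIRST(S) = ["a"]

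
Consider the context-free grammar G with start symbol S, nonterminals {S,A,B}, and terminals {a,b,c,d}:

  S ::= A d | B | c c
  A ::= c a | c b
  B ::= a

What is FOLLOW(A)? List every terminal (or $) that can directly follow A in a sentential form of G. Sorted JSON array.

FIRST sets, iterate to fixpoint:
round 1:
  A via A→c a: +{c}
  B via B→a: +{a}
  S via S→A d: +{c}
  S via S→B: +{a}
  FIRST(S)={a,c}  FIRST(A)={c}  FIRST(B)={a}
round 2: done
  FIRST(S)={a,c}  FIRST(A)={c}  FIRST(B)={a}

FOLLOW iteration:
initialize: $ ∈ FOLLOW(S)
pass 1:
  S→A d: FOLLOW(A) ⊇ FIRST(d) = {d}; new: +{d}
  S→B: FOLLOW(B) ⊇ FOLLOW(S) ⊇ {$}; new: +{$}
  FOLLOW(S)={$}  FOLLOW(A)={d}  FOLLOW(B)={$}
pass 2: (stable)
  FOLLOW(S)={$}  FOLLOW(A)={d}  FOLLOW(B)={$}

FOLLOW(A) = ["d"]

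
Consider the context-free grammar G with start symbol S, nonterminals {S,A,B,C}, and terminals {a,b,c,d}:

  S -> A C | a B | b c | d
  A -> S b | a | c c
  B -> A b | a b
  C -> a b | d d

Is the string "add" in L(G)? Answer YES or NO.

Convert to CNF:
  S -> A C | T0 T1 | T2 B | d
  A -> S T0 | T1 T1 | a
  B -> A T0 | T2 T0
  C -> T2 T0 | T3 T3
  T0 -> b
  T1 -> c
  T2 -> a
  T3 -> d

Fill CYK table bottom-up:
  cell(0,0) a: {A,T2}  orig:{A}
  cell(1,1) d: {S,T3}  orig:{S}
  cell(2,2) d: {S,T3}  orig:{S}
  cell(0,1) ad: ∅
  cell(1,2) dd: {C}
  cell(0,2) add: {S}

S ∈ T[0,2] ⇒ YES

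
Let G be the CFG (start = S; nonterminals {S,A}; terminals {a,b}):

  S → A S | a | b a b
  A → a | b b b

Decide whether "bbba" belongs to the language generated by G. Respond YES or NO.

CNF form of G:
  S -> A S | T0 X3 | a
  A -> T0 X2 | a
  T0 -> b
  T1 -> a
  X2 -> T0 T0
  X3 -> T1 T0

CYK fill:
  T[0,0] 'b' = {T0}  orig:{}
  T[1,1] 'b' = {T0}  orig:{}
  T[2,2] 'b' = {T0}  orig:{}
  T[3,3] 'a' = {A,S,T1}  orig:{A,S}
  T[0,1] 'bb' = {X2}  orig:{}
  T[1,2] 'bb' = {X2}  orig:{}
  T[2,3] 'ba' = ∅
  T[0,2] 'bbb' = {A}
  T[1,3] 'bba' = ∅
  T[0,3] 'bbba' = {S}

S ∈ T[0,3] ⇒ YES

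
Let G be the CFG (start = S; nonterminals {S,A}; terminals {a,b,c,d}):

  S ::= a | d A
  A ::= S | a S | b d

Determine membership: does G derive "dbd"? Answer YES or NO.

CNF form of G:
  S -> T2 A | a
  A -> T0 S | T1 T2 | T2 A | a
  T0 -> a
  T1 -> b
  T2 -> d

CYK table (by increasing span):
  cell(0,0) d: {T2}  orig:{}
  cell(1,1) b: {T1}  orig:{}
  cell(2,2) d: {T2}  orig:{}
  cell(0,1) db: ∅
  cell(1,2) bd: {A}
  cell(0,2) dbd: {A,S}

S ∈ T[0,2] ⇒ YES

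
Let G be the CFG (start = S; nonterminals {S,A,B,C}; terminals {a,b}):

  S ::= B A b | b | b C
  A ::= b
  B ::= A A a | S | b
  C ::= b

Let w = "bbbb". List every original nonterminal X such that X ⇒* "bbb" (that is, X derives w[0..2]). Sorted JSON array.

Convert to CNF:
  S -> B X4 | T1 C | b
  A -> b
  B -> A X2 | B X3 | T1 C | b
  C -> b
  T0 -> a
  T1 -> b
  X2 -> A T0
  X3 -> A T1
  X4 -> A T1

CYK fill, restricted to cells inside w[0..2]:
  [0..0]={A,B,C,S,T1}  "b"  orig:{A,B,C,S}
  [1..1]={A,B,C,S,T1}  "b"  orig:{A,B,C,S}
  [2..2]={A,B,C,S,T1}  "b"  orig:{A,B,C,S}
  [0..1]={B,S,X3,X4}  "bb"  orig:{B,S}
  [1..2]={B,S,X3,X4}  "bb"  orig:{B,S}
  [0..2]={B,S}  "bbb"

Original NTs in T[0,2] deriving "bbb": ["B", "S"]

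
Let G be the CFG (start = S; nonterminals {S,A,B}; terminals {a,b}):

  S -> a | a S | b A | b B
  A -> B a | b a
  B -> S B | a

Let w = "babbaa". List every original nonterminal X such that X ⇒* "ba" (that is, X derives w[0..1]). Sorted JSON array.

Convert to CNF:
  S -> T0 S | T1 A | T1 B | a
  A -> B T0 | T1 T0
  B -> S B | a
  T0 -> a
  T1 -> b

CYK fill, restricted to cells inside w[0..1]:
  [0..0]={T1}  "b"  orig:{}
  [1..1]={B,S,T0}  "a"  orig:{B,S}
  [0..1]={A,S}  "ba"

Original NTs in T[0,1] deriving "ba": ["A", "S"]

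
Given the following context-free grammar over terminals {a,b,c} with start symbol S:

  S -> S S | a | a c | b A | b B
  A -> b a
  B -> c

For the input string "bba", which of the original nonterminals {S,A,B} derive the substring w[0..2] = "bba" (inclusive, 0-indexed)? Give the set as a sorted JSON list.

CNF form of G:
  S -> S S | T0 A | T0 B | T1 T2 | a
  A -> T0 T1
  B -> c
  T0 -> b
  T1 -> a
  T2 -> c

CYK table (by increasing span) (cells [i..j] with 0 ≤ i ≤ j ≤ 2 only):
  [0..0]={T0}  "b"  orig:{}
  [1..1]={T0}  "b"  orig:{}
  [2..2]={S,T1}  "a"  orig:{S}
  [0..1]=∅  "bb"
  [1..2]={A}  "ba"
  [0..2]={S}  "bba"

Original NTs in T[0,2] deriving "bba": ["S"]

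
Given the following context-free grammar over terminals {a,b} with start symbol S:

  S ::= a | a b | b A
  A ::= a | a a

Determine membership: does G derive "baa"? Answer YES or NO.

Convert to CNF:
  S -> T0 T1 | T1 A | a
  A -> T0 T0 | a
  T0 -> a
  T1 -> b

CYK fill:
  T[0,0] 'b' = {T1}  orig:{}
  T[1,1] 'a' = {A,S,T0}  orig:{A,S}
  T[2,2] 'a' = {A,S,T0}  orig:{A,S}
  T[0,1] 'ba' = {S}
  T[1,2] 'aa' = {A}
  T[0,2] 'baa' = {S}

S ∈ T[0,2] ⇒ YES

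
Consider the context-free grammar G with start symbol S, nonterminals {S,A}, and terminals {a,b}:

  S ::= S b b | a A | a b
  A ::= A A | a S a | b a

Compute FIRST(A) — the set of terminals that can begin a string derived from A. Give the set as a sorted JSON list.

Compute FIRST by fixpoint:
[1]
  A via A→a S a: +{a}
  A via A→b a: +{b}
  S via S→a A: +{a}
  FIRST(S)={a}  FIRST(A)={a,b}
[2] done
  FIRST(S)={a}  FIRST(A)={a,b}

FIRST(A) = ["a", "b"]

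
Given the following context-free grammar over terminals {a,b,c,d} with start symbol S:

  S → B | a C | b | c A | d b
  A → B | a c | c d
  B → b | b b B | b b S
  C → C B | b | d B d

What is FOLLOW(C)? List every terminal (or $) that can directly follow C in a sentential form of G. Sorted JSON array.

FIRST sets, iterate to fixpoint:
[1]
  A via A→a c: +{a}
  A via A→c d: +{c}
  B via B→b: +{b}
  C via C→b: +{b}
  C via C→d B d: +{d}
  S via S→B: +{b}
  S via S→a C: +{a}
  S via S→c A: +{c}
  S via S→d b: +{d}
  S: {a,b,c,d}  A: {a,c}  B: {b}  C: {b,d}
[2]
  A via A→B: +{b}
  S: {a,b,c,d}  A: {a,b,c}  B: {b}  C: {b,d}
[3] (stable)
  S: {a,b,c,d}  A: {a,b,c}  B: {b}  C: {b,d}

FOLLOW sets:
FOLLOW(S) := {$}
[1]
  C→C B: FOLLOW(C) ⊇ FIRST(B) = {b}; new: +{b}
  C→C B: FOLLOW(B) ⊇ FOLLOW(C) ⊇ {b}; new: +{b}
  C→d B d: FOLLOW(B) ⊇ FIRST(d) = {d}; new: +{d}
  S→B: FOLLOW(B) ⊇ FOLLOW(S) ⊇ {$}; new: +{$}
  S→a C: FOLLOW(C) ⊇ FOLLOW(S) ⊇ {$}; new: +{$}
  S→c A: FOLLOW(A) ⊇ FOLLOW(S) ⊇ {$}; new: +{$}
  FOLLOW(S)={$}  FOLLOW(A)={$}  FOLLOW(B)={$,b,d}  FOLLOW(C)={$,b}
[2]
  B→b b S: FOLLOW(S) ⊇ FOLLOW(B) ⊇ {$,b,d}; new: +{b,d}
  S→a C: FOLLOW(C) ⊇ FOLLOW(S) ⊇ {$,b,d}; new: +{d}
  S→c A: FOLLOW(A) ⊇ FOLLOW(S) ⊇ {$,b,d}; new: +{b,d}
  FOLLOW(S)={$,b,d}  FOLLOW(A)={$,b,d}  FOLLOW(B)={$,b,d}  FOLLOW(C)={$,b,d}
[3] done
  FOLLOW(S)={$,b,d}  FOLLOW(A)={$,b,d}  FOLLOW(B)={$,b,d}  FOLLOW(C)={$,b,d}

FOLLOW(C) = ["$", "b", "d"]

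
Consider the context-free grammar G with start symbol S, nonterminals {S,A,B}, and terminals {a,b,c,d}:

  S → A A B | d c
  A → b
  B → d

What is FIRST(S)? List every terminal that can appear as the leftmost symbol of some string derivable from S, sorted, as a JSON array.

FIRST sets, iterate to fixpoint:
[1]
  A via A→b: +{b}
  B via B→d: +{d}
  S via S→A A B: +{b}
  S via S→d c: +{d}
  S: {b,d}  A: {b}  B: {d}
[2] — fixpoint
  S: {b,d}  A: {b}  B: {d}

FIRST(S) = ["b", "d"]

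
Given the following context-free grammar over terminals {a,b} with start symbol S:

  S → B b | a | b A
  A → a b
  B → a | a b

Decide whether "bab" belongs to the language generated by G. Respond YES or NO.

CNF form of G:
  S -> B T1 | T1 A | a
  A -> T0 T1
  B -> T0 T1 | a
  T0 -> a
  T1 -> b

CYK fill:
  T[0,0] 'b' = {T1}  orig:{}
  T[1,1] 'a' = {B,S,T0}  orig:{B,S}
  T[2,2] 'b' = {T1}  orig:{}
  T[0,1] 'ba' = ∅
  T[1,2] 'ab' = {A,B,S}
  T[0,2] 'bab' = {S}

S ∈ T[0,2] ⇒ YES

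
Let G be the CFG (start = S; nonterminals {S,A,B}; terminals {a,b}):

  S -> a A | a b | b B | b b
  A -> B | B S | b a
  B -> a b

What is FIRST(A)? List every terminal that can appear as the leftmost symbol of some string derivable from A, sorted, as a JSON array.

FIRST iteration:
round 1:
  A via A→b a: +{b}
  B via B→a b: +{a}
  S via S→a A: +{a}
  S via S→b B: +{b}
  FIRST[S]={a,b}  FIRST[A]={b}  FIRST[B]={a}
round 2:
  A via A→B: +{a}
  FIRST[S]={a,b}  FIRST[A]={a,b}  FIRST[B]={a}
round 3: (stable)
  FIRST[S]={a,b}  FIRST[A]={a,b}  FIRST[B]={a}

FIRST(A) = ["a", "b"]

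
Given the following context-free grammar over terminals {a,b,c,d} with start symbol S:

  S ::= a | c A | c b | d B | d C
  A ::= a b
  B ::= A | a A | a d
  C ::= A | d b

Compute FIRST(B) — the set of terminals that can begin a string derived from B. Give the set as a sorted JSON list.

FIRST iteration:
round 1:
  A via A→a b: +{a}
  B via B→A: +{a}
  C via C→A: +{a}
  C via C→d b: +{d}
  S via S→a: +{a}
  S via S→c A: +{c}
  S via S→d B: +{d}
  S: {a,c,d}  A: {a}  B: {a}  C: {a,d}
round 2: (stable)
  S: {a,c,d}  A: {a}  B: {a}  C: {a,d}

FIRST(B) = ["a"]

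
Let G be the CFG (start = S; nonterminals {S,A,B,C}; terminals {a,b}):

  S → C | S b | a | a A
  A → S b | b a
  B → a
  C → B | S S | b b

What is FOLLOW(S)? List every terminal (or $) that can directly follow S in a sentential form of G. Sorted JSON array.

FIRST iteration:
[1]
  A via A→b a: +{b}
  B via B→a: +{a}
  C via C→B: +{a}
  C via C→b b: +{b}
  S via S→C: +{a,b}
  FIRST[S]={a,b}  FIRST[A]={b}  FIRST[B]={a}  FIRST[C]={a,b}
[2]
  A via A→S b: +{a}
  FIRST[S]={a,b}  FIRST[A]={a,b}  FIRST[B]={a}  FIRST[C]={a,b}
[3] — fixpoint
  FIRST[S]={a,b}  FIRST[A]={a,b}  FIRST[B]={a}  FIRST[C]={a,b}

FOLLOW sets:
initialize: $ ∈ FOLLOW(S)
pass 1:
  A→S b: FOLLOW(S) ⊇ FIRST(b) = {b}; new: +{b}
  C→S S: FOLLOW(S) ⊇ FIRST(S) = {a,b}; new: +{a}
  S→C: FOLLOW(C) ⊇ FOLLOW(S) ⊇ {$,a,b}; new: +{$,a,b}
  S→a A: FOLLOW(A) ⊇ FOLLOW(S) ⊇ {$,a,b}; new: +{$,a,b}
  FOLLOW(S)={$,a,b}  FOLLOW(A)={$,a,b}  FOLLOW(B)={}  FOLLOW(C)={$,a,b}
pass 2:
  C→B: FOLLOW(B) ⊇ FOLLOW(C) ⊇ {$,a,b}; new: +{$,a,b}
  FOLLOW(S)={$,a,b}  FOLLOW(A)={$,a,b}  FOLLOW(B)={$,a,b}  FOLLOW(C)={$,a,b}
pass 3: — fixpoint
  FOLLOW(S)={$,a,b}  FOLLOW(A)={$,a,b}  FOLLOW(B)={$,a,b}  FOLLOW(C)={$,a,b}

FOLLOW(S) = ["$", "a", "b"]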